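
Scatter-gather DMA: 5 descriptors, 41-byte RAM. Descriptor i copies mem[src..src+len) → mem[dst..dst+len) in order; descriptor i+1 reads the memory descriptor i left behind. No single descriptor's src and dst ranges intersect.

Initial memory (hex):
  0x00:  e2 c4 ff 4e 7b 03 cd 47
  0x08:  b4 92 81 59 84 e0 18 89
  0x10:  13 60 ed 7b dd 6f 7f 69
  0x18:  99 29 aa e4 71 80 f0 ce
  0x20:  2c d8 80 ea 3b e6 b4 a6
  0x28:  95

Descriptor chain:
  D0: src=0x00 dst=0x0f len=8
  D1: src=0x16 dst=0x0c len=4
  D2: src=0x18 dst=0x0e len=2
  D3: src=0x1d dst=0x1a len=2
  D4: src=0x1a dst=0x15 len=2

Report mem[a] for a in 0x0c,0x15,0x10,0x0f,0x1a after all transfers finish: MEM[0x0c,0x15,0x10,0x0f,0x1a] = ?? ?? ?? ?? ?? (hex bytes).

MEM[0x0c,0x15,0x10,0x0f,0x1a] = 47 80 c4 29 80

D0: mem[0x0f..0x16] <- [e2 c4 ff 4e 7b 03 cd 47]
D1: mem[0x0c..0x0f] <- [47 69 99 29]
D2: mem[0x0e..0x0f] <- [99 29]
D3: mem[0x1a..0x1b] <- [80 f0]
D4: mem[0x15..0x16] <- [80 f0]
query mem[0x0c]=0x47, mem[0x15]=0x80, mem[0x10]=0xc4, mem[0x0f]=0x29, mem[0x1a]=0x80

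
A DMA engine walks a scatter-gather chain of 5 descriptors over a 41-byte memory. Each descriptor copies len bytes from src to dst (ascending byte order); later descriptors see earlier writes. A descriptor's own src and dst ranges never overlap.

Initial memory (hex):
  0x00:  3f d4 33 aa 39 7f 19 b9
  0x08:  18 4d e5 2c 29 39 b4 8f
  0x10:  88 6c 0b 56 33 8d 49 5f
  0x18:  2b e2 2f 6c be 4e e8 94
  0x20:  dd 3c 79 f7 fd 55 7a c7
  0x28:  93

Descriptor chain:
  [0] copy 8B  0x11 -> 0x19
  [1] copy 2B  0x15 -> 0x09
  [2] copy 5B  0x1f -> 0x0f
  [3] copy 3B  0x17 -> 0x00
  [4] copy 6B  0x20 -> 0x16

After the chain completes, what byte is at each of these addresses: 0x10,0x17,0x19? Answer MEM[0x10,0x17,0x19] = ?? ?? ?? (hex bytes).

MEM[0x10,0x17,0x19] = 2b 3c f7

#0 dst[0x19+8] := {0x6c,0x0b,0x56,0x33,0x8d,0x49,0x5f,0x2b}
#1 dst[0x09+2] := {0x8d,0x49}
#2 dst[0x0f+5] := {0x5f,0x2b,0x3c,0x79,0xf7}
#3 dst[0x00+3] := {0x5f,0x2b,0x6c}
#4 dst[0x16+6] := {0x2b,0x3c,0x79,0xf7,0xfd,0x55}
query mem[0x10]=0x2b, mem[0x17]=0x3c, mem[0x19]=0xf7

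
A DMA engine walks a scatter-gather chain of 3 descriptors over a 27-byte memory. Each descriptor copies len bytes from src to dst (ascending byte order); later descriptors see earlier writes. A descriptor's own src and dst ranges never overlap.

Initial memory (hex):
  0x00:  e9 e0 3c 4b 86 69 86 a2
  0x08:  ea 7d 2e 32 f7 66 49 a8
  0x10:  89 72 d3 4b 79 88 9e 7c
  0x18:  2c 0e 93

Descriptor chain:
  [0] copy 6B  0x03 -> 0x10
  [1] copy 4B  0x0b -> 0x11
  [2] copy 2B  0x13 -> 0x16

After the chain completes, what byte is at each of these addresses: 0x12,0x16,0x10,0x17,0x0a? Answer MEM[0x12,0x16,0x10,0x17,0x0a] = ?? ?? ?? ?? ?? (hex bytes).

  after D0: wrote 6B at 0x10 = 4b866986a2ea
  after D1: wrote 4B at 0x11 = 32f76649
  after D2: wrote 2B at 0x16 = 6649
query mem[0x12]=0xf7, mem[0x16]=0x66, mem[0x10]=0x4b, mem[0x17]=0x49, mem[0x0a]=0x2e

MEM[0x12,0x16,0x10,0x17,0x0a] = f7 66 4b 49 2e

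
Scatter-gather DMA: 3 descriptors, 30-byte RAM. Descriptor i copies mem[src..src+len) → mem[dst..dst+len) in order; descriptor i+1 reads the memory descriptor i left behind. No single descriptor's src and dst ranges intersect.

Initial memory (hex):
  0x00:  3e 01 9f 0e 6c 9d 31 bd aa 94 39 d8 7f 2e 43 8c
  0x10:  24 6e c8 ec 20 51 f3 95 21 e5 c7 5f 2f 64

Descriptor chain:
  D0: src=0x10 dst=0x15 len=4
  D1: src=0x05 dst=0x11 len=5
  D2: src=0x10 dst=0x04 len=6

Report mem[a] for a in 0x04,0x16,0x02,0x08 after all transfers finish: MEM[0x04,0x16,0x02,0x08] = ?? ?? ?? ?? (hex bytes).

  after D0: wrote 4B at 0x15 = 246ec8ec
  after D1: wrote 5B at 0x11 = 9d31bdaa94
  after D2: wrote 6B at 0x04 = 249d31bdaa94
query mem[0x04]=0x24, mem[0x16]=0x6e, mem[0x02]=0x9f, mem[0x08]=0xaa

MEM[0x04,0x16,0x02,0x08] = 24 6e 9f aa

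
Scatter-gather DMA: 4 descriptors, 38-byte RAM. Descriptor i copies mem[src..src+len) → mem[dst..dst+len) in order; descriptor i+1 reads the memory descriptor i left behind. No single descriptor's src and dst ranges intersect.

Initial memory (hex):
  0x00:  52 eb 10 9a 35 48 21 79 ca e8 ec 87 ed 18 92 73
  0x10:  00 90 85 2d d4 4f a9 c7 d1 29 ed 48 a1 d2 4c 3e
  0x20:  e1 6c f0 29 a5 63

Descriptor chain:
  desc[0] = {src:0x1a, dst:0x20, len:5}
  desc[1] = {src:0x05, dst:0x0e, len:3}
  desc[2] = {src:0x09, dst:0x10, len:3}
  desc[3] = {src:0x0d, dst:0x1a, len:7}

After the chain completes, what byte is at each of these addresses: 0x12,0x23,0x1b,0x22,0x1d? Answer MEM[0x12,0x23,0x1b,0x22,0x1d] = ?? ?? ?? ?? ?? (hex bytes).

D0: mem[0x20..0x24] <- [ed 48 a1 d2 4c]
D1: mem[0x0e..0x10] <- [48 21 79]
D2: mem[0x10..0x12] <- [e8 ec 87]
D3: mem[0x1a..0x20] <- [18 48 21 e8 ec 87 2d]
query mem[0x12]=0x87, mem[0x23]=0xd2, mem[0x1b]=0x48, mem[0x22]=0xa1, mem[0x1d]=0xe8

MEM[0x12,0x23,0x1b,0x22,0x1d] = 87 d2 48 a1 e8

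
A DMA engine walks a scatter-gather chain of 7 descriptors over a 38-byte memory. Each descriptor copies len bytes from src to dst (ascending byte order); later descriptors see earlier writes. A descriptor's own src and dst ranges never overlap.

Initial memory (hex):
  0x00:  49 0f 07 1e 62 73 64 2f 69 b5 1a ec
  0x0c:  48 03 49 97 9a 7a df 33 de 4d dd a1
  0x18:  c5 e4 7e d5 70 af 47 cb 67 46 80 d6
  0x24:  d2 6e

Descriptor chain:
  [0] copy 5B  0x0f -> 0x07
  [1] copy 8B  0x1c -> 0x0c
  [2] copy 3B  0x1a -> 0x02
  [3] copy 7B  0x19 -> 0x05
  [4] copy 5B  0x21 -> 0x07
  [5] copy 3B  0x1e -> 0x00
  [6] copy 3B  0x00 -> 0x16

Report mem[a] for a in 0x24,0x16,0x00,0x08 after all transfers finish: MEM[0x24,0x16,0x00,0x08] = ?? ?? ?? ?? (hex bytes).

MEM[0x24,0x16,0x00,0x08] = d2 47 47 80

[0] 0x0f->0x07 len=5 : 97 9a 7a df 33
[1] 0x1c->0x0c len=8 : 70 af 47 cb 67 46 80 d6
[2] 0x1a->0x02 len=3 : 7e d5 70
[3] 0x19->0x05 len=7 : e4 7e d5 70 af 47 cb
[4] 0x21->0x07 len=5 : 46 80 d6 d2 6e
[5] 0x1e->0x00 len=3 : 47 cb 67
[6] 0x00->0x16 len=3 : 47 cb 67
query mem[0x24]=0xd2, mem[0x16]=0x47, mem[0x00]=0x47, mem[0x08]=0x80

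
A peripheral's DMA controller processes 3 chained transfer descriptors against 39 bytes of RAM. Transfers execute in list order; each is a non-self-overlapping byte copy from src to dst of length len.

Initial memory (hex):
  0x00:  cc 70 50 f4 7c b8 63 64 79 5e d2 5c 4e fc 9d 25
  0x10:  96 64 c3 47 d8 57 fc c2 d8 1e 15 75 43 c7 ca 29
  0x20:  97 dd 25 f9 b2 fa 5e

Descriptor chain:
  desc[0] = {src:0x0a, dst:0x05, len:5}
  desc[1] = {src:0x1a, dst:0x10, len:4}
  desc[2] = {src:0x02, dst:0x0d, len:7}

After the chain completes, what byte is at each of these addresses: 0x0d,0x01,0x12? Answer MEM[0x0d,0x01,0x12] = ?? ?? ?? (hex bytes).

  after D0: wrote 5B at 0x05 = d25c4efc9d
  after D1: wrote 4B at 0x10 = 157543c7
  after D2: wrote 7B at 0x0d = 50f47cd25c4efc
query mem[0x0d]=0x50, mem[0x01]=0x70, mem[0x12]=0x4e

MEM[0x0d,0x01,0x12] = 50 70 4e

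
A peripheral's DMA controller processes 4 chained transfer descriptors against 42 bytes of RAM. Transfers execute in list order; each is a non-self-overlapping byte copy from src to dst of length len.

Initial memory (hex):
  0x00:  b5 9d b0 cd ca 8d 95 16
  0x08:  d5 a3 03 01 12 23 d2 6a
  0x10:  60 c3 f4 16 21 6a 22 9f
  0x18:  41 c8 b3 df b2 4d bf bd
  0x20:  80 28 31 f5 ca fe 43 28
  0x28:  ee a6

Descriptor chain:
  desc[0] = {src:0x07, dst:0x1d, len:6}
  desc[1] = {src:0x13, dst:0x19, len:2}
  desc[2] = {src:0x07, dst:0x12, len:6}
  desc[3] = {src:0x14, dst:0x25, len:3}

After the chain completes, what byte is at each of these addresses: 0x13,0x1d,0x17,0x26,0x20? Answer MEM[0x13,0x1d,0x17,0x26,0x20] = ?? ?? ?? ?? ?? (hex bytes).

MEM[0x13,0x1d,0x17,0x26,0x20] = d5 16 12 03 03

[0] 0x07->0x1d len=6 : 16 d5 a3 03 01 12
[1] 0x13->0x19 len=2 : 16 21
[2] 0x07->0x12 len=6 : 16 d5 a3 03 01 12
[3] 0x14->0x25 len=3 : a3 03 01
query mem[0x13]=0xd5, mem[0x1d]=0x16, mem[0x17]=0x12, mem[0x26]=0x03, mem[0x20]=0x03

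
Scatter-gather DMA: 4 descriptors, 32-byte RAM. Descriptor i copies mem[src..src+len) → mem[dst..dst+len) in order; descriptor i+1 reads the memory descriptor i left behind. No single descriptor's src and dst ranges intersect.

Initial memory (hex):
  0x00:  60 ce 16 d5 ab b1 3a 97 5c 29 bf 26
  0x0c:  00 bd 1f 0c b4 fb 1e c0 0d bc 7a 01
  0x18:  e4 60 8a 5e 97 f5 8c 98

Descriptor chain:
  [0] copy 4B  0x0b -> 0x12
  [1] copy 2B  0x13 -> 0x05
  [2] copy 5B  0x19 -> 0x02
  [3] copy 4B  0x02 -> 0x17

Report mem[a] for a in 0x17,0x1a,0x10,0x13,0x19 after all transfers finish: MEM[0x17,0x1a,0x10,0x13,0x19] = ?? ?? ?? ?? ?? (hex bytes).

MEM[0x17,0x1a,0x10,0x13,0x19] = 60 97 b4 00 5e

#0 dst[0x12+4] := {0x26,0x00,0xbd,0x1f}
#1 dst[0x05+2] := {0x00,0xbd}
#2 dst[0x02+5] := {0x60,0x8a,0x5e,0x97,0xf5}
#3 dst[0x17+4] := {0x60,0x8a,0x5e,0x97}
query mem[0x17]=0x60, mem[0x1a]=0x97, mem[0x10]=0xb4, mem[0x13]=0x00, mem[0x19]=0x5e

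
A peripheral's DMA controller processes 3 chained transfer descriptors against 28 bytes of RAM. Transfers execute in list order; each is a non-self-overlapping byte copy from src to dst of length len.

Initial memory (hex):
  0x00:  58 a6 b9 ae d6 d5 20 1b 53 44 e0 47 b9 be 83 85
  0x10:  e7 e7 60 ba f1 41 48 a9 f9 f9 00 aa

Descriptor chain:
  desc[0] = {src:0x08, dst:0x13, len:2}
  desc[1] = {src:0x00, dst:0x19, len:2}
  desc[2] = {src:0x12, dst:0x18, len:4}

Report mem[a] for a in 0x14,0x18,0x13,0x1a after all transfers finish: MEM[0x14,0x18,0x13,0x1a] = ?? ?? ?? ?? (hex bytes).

MEM[0x14,0x18,0x13,0x1a] = 44 60 53 44

  after D0: wrote 2B at 0x13 = 5344
  after D1: wrote 2B at 0x19 = 58a6
  after D2: wrote 4B at 0x18 = 60534441
query mem[0x14]=0x44, mem[0x18]=0x60, mem[0x13]=0x53, mem[0x1a]=0x44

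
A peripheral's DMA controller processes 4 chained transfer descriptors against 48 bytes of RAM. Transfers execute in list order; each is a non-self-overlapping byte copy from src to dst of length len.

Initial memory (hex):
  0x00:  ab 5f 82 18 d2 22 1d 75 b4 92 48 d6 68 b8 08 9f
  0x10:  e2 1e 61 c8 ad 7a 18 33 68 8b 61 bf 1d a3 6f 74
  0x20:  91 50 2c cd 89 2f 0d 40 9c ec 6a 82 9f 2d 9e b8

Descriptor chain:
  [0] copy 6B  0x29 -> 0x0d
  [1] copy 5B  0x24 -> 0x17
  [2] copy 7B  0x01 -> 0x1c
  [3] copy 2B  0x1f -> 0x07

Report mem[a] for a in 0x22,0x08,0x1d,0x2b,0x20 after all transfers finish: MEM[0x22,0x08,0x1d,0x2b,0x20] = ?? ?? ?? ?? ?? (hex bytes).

  after D0: wrote 6B at 0x0d = ec6a829f2d9e
  after D1: wrote 5B at 0x17 = 892f0d409c
  after D2: wrote 7B at 0x1c = 5f8218d2221d75
  after D3: wrote 2B at 0x07 = d222
query mem[0x22]=0x75, mem[0x08]=0x22, mem[0x1d]=0x82, mem[0x2b]=0x82, mem[0x20]=0x22

MEM[0x22,0x08,0x1d,0x2b,0x20] = 75 22 82 82 22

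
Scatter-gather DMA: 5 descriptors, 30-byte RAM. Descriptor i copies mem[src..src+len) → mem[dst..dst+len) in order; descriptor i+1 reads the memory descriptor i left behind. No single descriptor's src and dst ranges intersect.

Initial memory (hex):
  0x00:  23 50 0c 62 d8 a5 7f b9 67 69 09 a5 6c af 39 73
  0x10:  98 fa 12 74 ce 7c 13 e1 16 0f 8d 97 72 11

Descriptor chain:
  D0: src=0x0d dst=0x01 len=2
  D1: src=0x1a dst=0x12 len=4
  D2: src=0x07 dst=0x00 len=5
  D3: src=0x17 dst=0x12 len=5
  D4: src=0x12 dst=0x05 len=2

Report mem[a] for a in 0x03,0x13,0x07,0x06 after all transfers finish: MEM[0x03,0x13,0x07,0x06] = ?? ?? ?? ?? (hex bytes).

MEM[0x03,0x13,0x07,0x06] = 09 16 b9 16

#0 dst[0x01+2] := {0xaf,0x39}
#1 dst[0x12+4] := {0x8d,0x97,0x72,0x11}
#2 dst[0x00+5] := {0xb9,0x67,0x69,0x09,0xa5}
#3 dst[0x12+5] := {0xe1,0x16,0x0f,0x8d,0x97}
#4 dst[0x05+2] := {0xe1,0x16}
query mem[0x03]=0x09, mem[0x13]=0x16, mem[0x07]=0xb9, mem[0x06]=0x16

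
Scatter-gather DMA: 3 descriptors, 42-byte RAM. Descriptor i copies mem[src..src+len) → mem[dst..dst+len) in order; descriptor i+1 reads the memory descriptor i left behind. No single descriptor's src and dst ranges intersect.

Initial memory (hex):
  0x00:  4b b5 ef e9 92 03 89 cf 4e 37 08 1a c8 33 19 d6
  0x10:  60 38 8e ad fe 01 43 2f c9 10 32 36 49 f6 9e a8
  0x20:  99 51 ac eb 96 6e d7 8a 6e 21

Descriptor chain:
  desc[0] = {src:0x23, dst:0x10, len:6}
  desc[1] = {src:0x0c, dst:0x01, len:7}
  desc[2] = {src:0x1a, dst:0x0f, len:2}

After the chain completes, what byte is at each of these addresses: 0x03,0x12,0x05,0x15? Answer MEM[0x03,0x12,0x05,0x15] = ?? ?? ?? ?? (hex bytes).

MEM[0x03,0x12,0x05,0x15] = 19 6e eb 6e

#0 dst[0x10+6] := {0xeb,0x96,0x6e,0xd7,0x8a,0x6e}
#1 dst[0x01+7] := {0xc8,0x33,0x19,0xd6,0xeb,0x96,0x6e}
#2 dst[0x0f+2] := {0x32,0x36}
query mem[0x03]=0x19, mem[0x12]=0x6e, mem[0x05]=0xeb, mem[0x15]=0x6e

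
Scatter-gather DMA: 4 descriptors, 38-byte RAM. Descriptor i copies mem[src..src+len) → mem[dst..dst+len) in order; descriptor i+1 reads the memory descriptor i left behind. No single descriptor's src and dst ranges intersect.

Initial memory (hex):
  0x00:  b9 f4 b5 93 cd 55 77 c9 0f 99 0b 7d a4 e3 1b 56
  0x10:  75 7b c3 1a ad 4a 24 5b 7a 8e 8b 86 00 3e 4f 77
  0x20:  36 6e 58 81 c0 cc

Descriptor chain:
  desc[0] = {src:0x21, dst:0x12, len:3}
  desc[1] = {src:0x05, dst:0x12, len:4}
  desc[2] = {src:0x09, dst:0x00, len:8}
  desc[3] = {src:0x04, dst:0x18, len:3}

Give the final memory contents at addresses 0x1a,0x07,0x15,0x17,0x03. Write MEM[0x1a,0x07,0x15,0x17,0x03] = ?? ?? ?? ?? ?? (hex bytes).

[0] 0x21->0x12 len=3 : 6e 58 81
[1] 0x05->0x12 len=4 : 55 77 c9 0f
[2] 0x09->0x00 len=8 : 99 0b 7d a4 e3 1b 56 75
[3] 0x04->0x18 len=3 : e3 1b 56
query mem[0x1a]=0x56, mem[0x07]=0x75, mem[0x15]=0x0f, mem[0x17]=0x5b, mem[0x03]=0xa4

MEM[0x1a,0x07,0x15,0x17,0x03] = 56 75 0f 5b a4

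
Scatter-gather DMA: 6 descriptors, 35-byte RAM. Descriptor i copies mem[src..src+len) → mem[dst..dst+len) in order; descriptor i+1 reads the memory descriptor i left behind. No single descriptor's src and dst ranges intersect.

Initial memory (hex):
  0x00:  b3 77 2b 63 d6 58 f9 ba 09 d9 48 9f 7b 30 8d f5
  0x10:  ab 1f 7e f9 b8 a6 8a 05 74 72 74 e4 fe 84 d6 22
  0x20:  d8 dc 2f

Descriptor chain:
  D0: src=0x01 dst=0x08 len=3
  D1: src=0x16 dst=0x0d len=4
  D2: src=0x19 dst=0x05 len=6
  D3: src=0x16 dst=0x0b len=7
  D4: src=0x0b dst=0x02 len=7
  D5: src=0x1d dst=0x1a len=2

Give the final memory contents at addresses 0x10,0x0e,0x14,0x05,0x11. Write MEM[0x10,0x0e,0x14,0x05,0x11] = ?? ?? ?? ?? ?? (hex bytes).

[0] 0x01->0x08 len=3 : 77 2b 63
[1] 0x16->0x0d len=4 : 8a 05 74 72
[2] 0x19->0x05 len=6 : 72 74 e4 fe 84 d6
[3] 0x16->0x0b len=7 : 8a 05 74 72 74 e4 fe
[4] 0x0b->0x02 len=7 : 8a 05 74 72 74 e4 fe
[5] 0x1d->0x1a len=2 : 84 d6
query mem[0x10]=0xe4, mem[0x0e]=0x72, mem[0x14]=0xb8, mem[0x05]=0x72, mem[0x11]=0xfe

MEM[0x10,0x0e,0x14,0x05,0x11] = e4 72 b8 72 fe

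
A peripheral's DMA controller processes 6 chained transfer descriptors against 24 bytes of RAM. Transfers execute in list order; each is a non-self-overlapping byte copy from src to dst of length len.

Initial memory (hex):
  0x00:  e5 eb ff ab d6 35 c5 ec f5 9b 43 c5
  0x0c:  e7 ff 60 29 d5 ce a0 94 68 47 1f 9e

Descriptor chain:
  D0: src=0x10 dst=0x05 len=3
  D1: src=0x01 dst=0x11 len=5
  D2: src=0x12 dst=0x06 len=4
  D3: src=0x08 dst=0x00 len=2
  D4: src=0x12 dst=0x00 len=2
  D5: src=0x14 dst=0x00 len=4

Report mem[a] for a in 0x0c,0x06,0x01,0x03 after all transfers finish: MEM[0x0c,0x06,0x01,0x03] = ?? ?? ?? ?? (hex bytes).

MEM[0x0c,0x06,0x01,0x03] = e7 ff d5 9e

#0 dst[0x05+3] := {0xd5,0xce,0xa0}
#1 dst[0x11+5] := {0xeb,0xff,0xab,0xd6,0xd5}
#2 dst[0x06+4] := {0xff,0xab,0xd6,0xd5}
#3 dst[0x00+2] := {0xd6,0xd5}
#4 dst[0x00+2] := {0xff,0xab}
#5 dst[0x00+4] := {0xd6,0xd5,0x1f,0x9e}
query mem[0x0c]=0xe7, mem[0x06]=0xff, mem[0x01]=0xd5, mem[0x03]=0x9e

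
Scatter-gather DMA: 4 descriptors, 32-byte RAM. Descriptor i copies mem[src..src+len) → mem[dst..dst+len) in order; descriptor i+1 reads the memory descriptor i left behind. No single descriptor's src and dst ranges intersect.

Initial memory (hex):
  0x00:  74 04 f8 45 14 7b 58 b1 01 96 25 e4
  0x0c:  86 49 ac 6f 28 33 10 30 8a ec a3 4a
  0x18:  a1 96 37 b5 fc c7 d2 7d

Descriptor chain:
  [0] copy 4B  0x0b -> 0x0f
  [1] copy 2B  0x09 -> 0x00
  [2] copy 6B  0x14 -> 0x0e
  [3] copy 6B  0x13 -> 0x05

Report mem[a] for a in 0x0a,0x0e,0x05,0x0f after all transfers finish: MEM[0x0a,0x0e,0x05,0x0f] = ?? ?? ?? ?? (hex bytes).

MEM[0x0a,0x0e,0x05,0x0f] = a1 8a 96 ec

  after D0: wrote 4B at 0x0f = e48649ac
  after D1: wrote 2B at 0x00 = 9625
  after D2: wrote 6B at 0x0e = 8aeca34aa196
  after D3: wrote 6B at 0x05 = 968aeca34aa1
query mem[0x0a]=0xa1, mem[0x0e]=0x8a, mem[0x05]=0x96, mem[0x0f]=0xec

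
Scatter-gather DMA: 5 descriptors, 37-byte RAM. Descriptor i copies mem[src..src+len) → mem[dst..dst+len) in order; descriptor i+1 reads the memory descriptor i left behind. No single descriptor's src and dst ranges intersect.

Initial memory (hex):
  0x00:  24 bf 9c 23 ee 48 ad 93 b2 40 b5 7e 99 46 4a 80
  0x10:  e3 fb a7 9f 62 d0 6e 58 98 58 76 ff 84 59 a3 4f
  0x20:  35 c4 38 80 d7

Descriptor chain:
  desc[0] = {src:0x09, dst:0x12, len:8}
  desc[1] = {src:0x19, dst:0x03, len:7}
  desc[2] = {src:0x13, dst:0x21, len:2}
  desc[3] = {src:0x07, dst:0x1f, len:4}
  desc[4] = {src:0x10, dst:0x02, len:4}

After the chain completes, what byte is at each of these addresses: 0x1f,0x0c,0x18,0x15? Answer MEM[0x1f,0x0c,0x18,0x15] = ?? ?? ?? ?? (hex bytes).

MEM[0x1f,0x0c,0x18,0x15] = 59 99 80 99

[0] 0x09->0x12 len=8 : 40 b5 7e 99 46 4a 80 e3
[1] 0x19->0x03 len=7 : e3 76 ff 84 59 a3 4f
[2] 0x13->0x21 len=2 : b5 7e
[3] 0x07->0x1f len=4 : 59 a3 4f b5
[4] 0x10->0x02 len=4 : e3 fb 40 b5
query mem[0x1f]=0x59, mem[0x0c]=0x99, mem[0x18]=0x80, mem[0x15]=0x99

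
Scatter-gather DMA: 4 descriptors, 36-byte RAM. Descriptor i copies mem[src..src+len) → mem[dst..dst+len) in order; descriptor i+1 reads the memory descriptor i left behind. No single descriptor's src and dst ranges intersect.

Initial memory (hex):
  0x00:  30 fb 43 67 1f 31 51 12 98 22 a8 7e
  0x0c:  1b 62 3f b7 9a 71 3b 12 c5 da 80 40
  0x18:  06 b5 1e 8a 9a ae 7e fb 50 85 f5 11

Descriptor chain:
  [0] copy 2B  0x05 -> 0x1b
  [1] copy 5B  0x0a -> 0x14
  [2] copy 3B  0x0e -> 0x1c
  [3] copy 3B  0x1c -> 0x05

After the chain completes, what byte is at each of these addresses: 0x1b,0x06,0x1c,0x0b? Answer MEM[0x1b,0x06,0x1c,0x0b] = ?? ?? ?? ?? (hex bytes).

MEM[0x1b,0x06,0x1c,0x0b] = 31 b7 3f 7e

[0] 0x05->0x1b len=2 : 31 51
[1] 0x0a->0x14 len=5 : a8 7e 1b 62 3f
[2] 0x0e->0x1c len=3 : 3f b7 9a
[3] 0x1c->0x05 len=3 : 3f b7 9a
query mem[0x1b]=0x31, mem[0x06]=0xb7, mem[0x1c]=0x3f, mem[0x0b]=0x7e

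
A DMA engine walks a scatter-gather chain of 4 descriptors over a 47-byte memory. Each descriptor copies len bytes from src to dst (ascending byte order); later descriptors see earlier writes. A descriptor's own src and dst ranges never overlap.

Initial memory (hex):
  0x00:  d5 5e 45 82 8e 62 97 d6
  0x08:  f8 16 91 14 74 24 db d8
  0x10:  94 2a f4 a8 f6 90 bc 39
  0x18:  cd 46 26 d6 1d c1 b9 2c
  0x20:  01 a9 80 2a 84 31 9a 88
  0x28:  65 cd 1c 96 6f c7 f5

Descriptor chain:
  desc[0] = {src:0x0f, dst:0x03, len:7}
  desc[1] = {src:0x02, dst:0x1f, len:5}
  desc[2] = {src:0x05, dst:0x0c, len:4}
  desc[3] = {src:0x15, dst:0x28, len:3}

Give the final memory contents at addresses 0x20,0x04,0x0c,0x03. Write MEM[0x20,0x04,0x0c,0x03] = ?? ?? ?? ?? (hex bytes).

D0: mem[0x03..0x09] <- [d8 94 2a f4 a8 f6 90]
D1: mem[0x1f..0x23] <- [45 d8 94 2a f4]
D2: mem[0x0c..0x0f] <- [2a f4 a8 f6]
D3: mem[0x28..0x2a] <- [90 bc 39]
query mem[0x20]=0xd8, mem[0x04]=0x94, mem[0x0c]=0x2a, mem[0x03]=0xd8

MEM[0x20,0x04,0x0c,0x03] = d8 94 2a d8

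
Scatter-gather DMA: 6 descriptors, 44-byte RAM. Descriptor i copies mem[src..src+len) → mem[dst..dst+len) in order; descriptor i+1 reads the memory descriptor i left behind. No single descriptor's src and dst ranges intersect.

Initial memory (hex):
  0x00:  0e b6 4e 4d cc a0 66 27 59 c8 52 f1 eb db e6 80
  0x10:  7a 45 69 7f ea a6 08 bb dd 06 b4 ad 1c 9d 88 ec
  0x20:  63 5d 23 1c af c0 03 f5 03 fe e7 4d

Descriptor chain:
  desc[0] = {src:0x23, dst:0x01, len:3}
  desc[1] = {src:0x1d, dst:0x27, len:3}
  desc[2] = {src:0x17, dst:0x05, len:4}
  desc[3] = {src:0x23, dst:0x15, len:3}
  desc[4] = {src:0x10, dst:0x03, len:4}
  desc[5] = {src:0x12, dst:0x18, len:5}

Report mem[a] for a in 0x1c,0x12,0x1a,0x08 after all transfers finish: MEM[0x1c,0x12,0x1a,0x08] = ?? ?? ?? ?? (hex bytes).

  after D0: wrote 3B at 0x01 = 1cafc0
  after D1: wrote 3B at 0x27 = 9d88ec
  after D2: wrote 4B at 0x05 = bbdd06b4
  after D3: wrote 3B at 0x15 = 1cafc0
  after D4: wrote 4B at 0x03 = 7a45697f
  after D5: wrote 5B at 0x18 = 697fea1caf
query mem[0x1c]=0xaf, mem[0x12]=0x69, mem[0x1a]=0xea, mem[0x08]=0xb4

MEM[0x1c,0x12,0x1a,0x08] = af 69 ea b4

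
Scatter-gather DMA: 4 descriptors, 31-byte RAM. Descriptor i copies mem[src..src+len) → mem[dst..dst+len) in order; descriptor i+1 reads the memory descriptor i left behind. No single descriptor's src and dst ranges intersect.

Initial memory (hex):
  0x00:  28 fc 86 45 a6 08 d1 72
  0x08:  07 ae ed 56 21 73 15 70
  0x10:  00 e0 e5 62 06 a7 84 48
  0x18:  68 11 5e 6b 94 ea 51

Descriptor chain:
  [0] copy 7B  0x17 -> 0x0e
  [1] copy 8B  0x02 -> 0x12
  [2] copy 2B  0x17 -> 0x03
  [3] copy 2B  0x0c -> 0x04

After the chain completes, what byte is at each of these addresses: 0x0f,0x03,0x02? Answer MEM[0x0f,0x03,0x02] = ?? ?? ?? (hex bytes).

#0 dst[0x0e+7] := {0x48,0x68,0x11,0x5e,0x6b,0x94,0xea}
#1 dst[0x12+8] := {0x86,0x45,0xa6,0x08,0xd1,0x72,0x07,0xae}
#2 dst[0x03+2] := {0x72,0x07}
#3 dst[0x04+2] := {0x21,0x73}
query mem[0x0f]=0x68, mem[0x03]=0x72, mem[0x02]=0x86

MEM[0x0f,0x03,0x02] = 68 72 86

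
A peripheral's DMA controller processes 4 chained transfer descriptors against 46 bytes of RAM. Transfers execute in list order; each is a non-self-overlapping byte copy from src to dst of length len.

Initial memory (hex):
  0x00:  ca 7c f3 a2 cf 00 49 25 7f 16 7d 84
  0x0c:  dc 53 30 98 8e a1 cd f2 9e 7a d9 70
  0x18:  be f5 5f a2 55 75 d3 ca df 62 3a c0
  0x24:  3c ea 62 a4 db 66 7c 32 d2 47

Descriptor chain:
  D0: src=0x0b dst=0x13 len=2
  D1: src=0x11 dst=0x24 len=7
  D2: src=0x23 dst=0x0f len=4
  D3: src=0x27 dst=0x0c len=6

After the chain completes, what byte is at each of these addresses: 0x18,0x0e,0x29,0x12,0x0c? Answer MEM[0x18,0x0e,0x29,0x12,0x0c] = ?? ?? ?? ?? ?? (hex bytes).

MEM[0x18,0x0e,0x29,0x12,0x0c] = be d9 d9 84 dc

D0: mem[0x13..0x14] <- [84 dc]
D1: mem[0x24..0x2a] <- [a1 cd 84 dc 7a d9 70]
D2: mem[0x0f..0x12] <- [c0 a1 cd 84]
D3: mem[0x0c..0x11] <- [dc 7a d9 70 32 d2]
query mem[0x18]=0xbe, mem[0x0e]=0xd9, mem[0x29]=0xd9, mem[0x12]=0x84, mem[0x0c]=0xdc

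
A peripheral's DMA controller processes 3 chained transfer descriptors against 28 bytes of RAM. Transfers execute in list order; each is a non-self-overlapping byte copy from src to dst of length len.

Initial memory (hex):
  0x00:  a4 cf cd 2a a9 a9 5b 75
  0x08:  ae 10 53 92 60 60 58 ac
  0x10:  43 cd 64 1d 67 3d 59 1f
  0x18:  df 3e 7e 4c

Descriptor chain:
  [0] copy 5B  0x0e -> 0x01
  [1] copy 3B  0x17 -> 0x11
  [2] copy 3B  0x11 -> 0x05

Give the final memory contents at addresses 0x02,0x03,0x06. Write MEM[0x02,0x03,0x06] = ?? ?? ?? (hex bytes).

MEM[0x02,0x03,0x06] = ac 43 df

  after D0: wrote 5B at 0x01 = 58ac43cd64
  after D1: wrote 3B at 0x11 = 1fdf3e
  after D2: wrote 3B at 0x05 = 1fdf3e
query mem[0x02]=0xac, mem[0x03]=0x43, mem[0x06]=0xdf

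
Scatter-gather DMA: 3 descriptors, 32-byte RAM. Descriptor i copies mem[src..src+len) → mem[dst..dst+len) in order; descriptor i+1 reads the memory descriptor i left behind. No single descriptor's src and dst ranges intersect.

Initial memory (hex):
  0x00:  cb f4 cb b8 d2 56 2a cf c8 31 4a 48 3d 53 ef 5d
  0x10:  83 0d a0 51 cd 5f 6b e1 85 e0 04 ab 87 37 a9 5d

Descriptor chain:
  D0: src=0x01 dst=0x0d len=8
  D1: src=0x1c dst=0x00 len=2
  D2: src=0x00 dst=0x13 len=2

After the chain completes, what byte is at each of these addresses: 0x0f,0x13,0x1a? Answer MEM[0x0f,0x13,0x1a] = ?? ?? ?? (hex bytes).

  after D0: wrote 8B at 0x0d = f4cbb8d2562acfc8
  after D1: wrote 2B at 0x00 = 8737
  after D2: wrote 2B at 0x13 = 8737
query mem[0x0f]=0xb8, mem[0x13]=0x87, mem[0x1a]=0x04

MEM[0x0f,0x13,0x1a] = b8 87 04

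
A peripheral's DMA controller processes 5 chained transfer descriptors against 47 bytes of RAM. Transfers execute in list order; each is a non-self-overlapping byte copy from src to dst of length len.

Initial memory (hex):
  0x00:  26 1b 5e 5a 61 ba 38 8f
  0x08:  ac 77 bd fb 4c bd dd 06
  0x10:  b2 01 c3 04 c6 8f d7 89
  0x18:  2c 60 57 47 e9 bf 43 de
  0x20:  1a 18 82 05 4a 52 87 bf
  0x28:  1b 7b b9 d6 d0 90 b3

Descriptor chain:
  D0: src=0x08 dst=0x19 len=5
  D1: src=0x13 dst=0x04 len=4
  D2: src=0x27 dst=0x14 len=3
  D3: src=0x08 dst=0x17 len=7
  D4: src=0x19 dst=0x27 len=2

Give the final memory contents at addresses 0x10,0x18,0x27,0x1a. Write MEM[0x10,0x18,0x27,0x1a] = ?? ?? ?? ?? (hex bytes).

#0 dst[0x19+5] := {0xac,0x77,0xbd,0xfb,0x4c}
#1 dst[0x04+4] := {0x04,0xc6,0x8f,0xd7}
#2 dst[0x14+3] := {0xbf,0x1b,0x7b}
#3 dst[0x17+7] := {0xac,0x77,0xbd,0xfb,0x4c,0xbd,0xdd}
#4 dst[0x27+2] := {0xbd,0xfb}
query mem[0x10]=0xb2, mem[0x18]=0x77, mem[0x27]=0xbd, mem[0x1a]=0xfb

MEM[0x10,0x18,0x27,0x1a] = b2 77 bd fb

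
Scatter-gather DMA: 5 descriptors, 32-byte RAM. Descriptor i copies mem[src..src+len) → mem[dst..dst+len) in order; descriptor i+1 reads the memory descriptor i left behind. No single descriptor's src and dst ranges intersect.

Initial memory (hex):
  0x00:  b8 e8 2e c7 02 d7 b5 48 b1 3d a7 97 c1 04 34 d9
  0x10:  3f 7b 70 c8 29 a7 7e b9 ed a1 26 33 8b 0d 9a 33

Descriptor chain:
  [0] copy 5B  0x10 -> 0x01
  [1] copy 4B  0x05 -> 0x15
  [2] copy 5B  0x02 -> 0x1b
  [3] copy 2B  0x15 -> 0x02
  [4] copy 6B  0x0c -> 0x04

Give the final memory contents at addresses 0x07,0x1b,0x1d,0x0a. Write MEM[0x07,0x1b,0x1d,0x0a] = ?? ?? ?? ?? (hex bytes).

[0] 0x10->0x01 len=5 : 3f 7b 70 c8 29
[1] 0x05->0x15 len=4 : 29 b5 48 b1
[2] 0x02->0x1b len=5 : 7b 70 c8 29 b5
[3] 0x15->0x02 len=2 : 29 b5
[4] 0x0c->0x04 len=6 : c1 04 34 d9 3f 7b
query mem[0x07]=0xd9, mem[0x1b]=0x7b, mem[0x1d]=0xc8, mem[0x0a]=0xa7

MEM[0x07,0x1b,0x1d,0x0a] = d9 7b c8 a7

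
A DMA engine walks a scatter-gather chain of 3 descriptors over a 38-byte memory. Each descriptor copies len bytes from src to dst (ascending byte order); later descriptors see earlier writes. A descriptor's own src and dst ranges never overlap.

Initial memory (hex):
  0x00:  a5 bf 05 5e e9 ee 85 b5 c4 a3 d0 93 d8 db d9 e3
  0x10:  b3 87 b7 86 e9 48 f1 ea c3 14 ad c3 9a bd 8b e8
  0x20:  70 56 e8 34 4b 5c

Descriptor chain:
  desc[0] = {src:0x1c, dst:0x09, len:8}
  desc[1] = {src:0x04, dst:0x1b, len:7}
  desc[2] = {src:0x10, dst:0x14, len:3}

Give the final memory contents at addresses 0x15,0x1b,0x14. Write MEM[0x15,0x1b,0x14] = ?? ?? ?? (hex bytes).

[0] 0x1c->0x09 len=8 : 9a bd 8b e8 70 56 e8 34
[1] 0x04->0x1b len=7 : e9 ee 85 b5 c4 9a bd
[2] 0x10->0x14 len=3 : 34 87 b7
query mem[0x15]=0x87, mem[0x1b]=0xe9, mem[0x14]=0x34

MEM[0x15,0x1b,0x14] = 87 e9 34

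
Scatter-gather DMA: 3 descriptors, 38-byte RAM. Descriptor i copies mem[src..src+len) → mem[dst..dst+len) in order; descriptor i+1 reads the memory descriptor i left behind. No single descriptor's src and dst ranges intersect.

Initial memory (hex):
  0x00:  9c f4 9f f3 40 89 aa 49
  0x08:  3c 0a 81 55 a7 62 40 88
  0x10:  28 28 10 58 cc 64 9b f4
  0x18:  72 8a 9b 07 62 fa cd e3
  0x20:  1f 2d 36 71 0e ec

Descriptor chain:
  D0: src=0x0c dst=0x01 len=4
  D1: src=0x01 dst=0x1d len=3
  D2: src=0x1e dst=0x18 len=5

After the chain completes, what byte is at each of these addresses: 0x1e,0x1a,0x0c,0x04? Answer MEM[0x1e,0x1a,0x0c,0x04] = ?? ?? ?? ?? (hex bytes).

MEM[0x1e,0x1a,0x0c,0x04] = 62 1f a7 88

  after D0: wrote 4B at 0x01 = a7624088
  after D1: wrote 3B at 0x1d = a76240
  after D2: wrote 5B at 0x18 = 62401f2d36
query mem[0x1e]=0x62, mem[0x1a]=0x1f, mem[0x0c]=0xa7, mem[0x04]=0x88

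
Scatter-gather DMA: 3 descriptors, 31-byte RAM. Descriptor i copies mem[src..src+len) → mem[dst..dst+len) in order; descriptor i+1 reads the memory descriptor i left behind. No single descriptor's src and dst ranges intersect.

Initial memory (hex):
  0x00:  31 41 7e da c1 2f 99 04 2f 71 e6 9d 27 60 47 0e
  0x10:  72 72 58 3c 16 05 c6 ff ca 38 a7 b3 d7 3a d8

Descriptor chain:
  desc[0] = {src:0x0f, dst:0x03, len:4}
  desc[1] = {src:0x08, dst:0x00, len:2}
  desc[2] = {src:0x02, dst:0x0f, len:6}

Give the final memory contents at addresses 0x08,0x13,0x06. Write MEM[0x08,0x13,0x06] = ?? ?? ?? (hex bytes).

MEM[0x08,0x13,0x06] = 2f 58 58

  after D0: wrote 4B at 0x03 = 0e727258
  after D1: wrote 2B at 0x00 = 2f71
  after D2: wrote 6B at 0x0f = 7e0e72725804
query mem[0x08]=0x2f, mem[0x13]=0x58, mem[0x06]=0x58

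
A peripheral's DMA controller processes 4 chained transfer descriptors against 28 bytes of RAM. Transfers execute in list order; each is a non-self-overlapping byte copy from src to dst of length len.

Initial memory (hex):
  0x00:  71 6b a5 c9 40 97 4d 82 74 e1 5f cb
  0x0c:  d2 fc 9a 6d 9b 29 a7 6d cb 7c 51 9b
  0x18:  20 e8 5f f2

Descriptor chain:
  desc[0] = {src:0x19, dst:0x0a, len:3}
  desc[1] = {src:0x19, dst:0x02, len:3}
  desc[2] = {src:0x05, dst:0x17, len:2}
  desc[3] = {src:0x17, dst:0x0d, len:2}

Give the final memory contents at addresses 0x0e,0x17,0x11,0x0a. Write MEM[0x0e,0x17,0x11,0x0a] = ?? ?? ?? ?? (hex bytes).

D0: mem[0x0a..0x0c] <- [e8 5f f2]
D1: mem[0x02..0x04] <- [e8 5f f2]
D2: mem[0x17..0x18] <- [97 4d]
D3: mem[0x0d..0x0e] <- [97 4d]
query mem[0x0e]=0x4d, mem[0x17]=0x97, mem[0x11]=0x29, mem[0x0a]=0xe8

MEM[0x0e,0x17,0x11,0x0a] = 4d 97 29 e8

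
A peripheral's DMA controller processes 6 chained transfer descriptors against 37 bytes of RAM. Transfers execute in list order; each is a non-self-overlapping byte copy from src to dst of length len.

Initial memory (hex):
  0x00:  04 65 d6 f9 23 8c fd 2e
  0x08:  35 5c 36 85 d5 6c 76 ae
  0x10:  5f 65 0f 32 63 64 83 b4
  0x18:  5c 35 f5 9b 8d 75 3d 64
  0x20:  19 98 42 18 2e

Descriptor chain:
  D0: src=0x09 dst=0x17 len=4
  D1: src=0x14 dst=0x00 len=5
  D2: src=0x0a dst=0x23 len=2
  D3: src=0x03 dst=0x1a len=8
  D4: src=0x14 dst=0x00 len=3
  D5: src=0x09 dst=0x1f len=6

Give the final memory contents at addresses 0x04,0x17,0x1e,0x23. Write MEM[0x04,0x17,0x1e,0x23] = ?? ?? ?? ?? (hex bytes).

MEM[0x04,0x17,0x1e,0x23] = 36 5c 2e 6c

D0: mem[0x17..0x1a] <- [5c 36 85 d5]
D1: mem[0x00..0x04] <- [63 64 83 5c 36]
D2: mem[0x23..0x24] <- [36 85]
D3: mem[0x1a..0x21] <- [5c 36 8c fd 2e 35 5c 36]
D4: mem[0x00..0x02] <- [63 64 83]
D5: mem[0x1f..0x24] <- [5c 36 85 d5 6c 76]
query mem[0x04]=0x36, mem[0x17]=0x5c, mem[0x1e]=0x2e, mem[0x23]=0x6c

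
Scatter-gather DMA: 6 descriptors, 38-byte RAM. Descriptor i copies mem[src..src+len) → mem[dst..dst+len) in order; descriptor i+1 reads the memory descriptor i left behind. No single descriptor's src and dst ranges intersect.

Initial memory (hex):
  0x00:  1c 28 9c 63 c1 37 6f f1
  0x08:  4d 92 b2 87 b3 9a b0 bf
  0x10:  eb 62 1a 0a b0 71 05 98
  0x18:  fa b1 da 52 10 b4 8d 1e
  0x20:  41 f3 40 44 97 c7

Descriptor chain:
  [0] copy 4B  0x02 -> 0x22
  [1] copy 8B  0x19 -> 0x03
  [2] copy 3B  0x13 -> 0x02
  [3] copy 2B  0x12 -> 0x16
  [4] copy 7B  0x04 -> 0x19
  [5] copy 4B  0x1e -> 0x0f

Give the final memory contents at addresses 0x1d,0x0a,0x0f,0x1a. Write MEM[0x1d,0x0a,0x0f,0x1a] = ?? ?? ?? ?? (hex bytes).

MEM[0x1d,0x0a,0x0f,0x1a] = 8d 41 1e 52

  after D0: wrote 4B at 0x22 = 9c63c137
  after D1: wrote 8B at 0x03 = b1da5210b48d1e41
  after D2: wrote 3B at 0x02 = 0ab071
  after D3: wrote 2B at 0x16 = 1a0a
  after D4: wrote 7B at 0x19 = 715210b48d1e41
  after D5: wrote 4B at 0x0f = 1e4141f3
query mem[0x1d]=0x8d, mem[0x0a]=0x41, mem[0x0f]=0x1e, mem[0x1a]=0x52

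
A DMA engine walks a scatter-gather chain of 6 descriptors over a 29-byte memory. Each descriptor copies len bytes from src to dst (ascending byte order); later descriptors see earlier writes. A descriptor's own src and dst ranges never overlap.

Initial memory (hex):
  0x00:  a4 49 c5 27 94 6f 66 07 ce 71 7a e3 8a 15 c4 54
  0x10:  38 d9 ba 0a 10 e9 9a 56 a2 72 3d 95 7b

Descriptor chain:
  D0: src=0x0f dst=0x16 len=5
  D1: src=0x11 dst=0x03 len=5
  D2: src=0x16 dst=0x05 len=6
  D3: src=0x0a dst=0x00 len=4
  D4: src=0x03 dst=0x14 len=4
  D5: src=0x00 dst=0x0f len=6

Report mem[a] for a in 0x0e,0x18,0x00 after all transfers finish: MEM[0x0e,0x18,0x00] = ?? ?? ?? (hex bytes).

MEM[0x0e,0x18,0x00] = c4 d9 95

[0] 0x0f->0x16 len=5 : 54 38 d9 ba 0a
[1] 0x11->0x03 len=5 : d9 ba 0a 10 e9
[2] 0x16->0x05 len=6 : 54 38 d9 ba 0a 95
[3] 0x0a->0x00 len=4 : 95 e3 8a 15
[4] 0x03->0x14 len=4 : 15 ba 54 38
[5] 0x00->0x0f len=6 : 95 e3 8a 15 ba 54
query mem[0x0e]=0xc4, mem[0x18]=0xd9, mem[0x00]=0x95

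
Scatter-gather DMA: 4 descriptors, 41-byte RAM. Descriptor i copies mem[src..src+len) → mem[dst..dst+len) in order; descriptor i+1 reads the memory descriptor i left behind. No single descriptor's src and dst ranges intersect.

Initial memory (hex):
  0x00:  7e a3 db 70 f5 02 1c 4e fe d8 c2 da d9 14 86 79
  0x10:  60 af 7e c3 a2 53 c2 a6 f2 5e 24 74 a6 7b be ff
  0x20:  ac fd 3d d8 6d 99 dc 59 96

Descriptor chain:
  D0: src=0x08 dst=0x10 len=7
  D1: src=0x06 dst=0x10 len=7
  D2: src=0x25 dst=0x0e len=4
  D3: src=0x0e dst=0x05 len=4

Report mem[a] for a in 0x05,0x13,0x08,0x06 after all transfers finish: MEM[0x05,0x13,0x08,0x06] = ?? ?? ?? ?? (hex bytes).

MEM[0x05,0x13,0x08,0x06] = 99 d8 96 dc

[0] 0x08->0x10 len=7 : fe d8 c2 da d9 14 86
[1] 0x06->0x10 len=7 : 1c 4e fe d8 c2 da d9
[2] 0x25->0x0e len=4 : 99 dc 59 96
[3] 0x0e->0x05 len=4 : 99 dc 59 96
query mem[0x05]=0x99, mem[0x13]=0xd8, mem[0x08]=0x96, mem[0x06]=0xdc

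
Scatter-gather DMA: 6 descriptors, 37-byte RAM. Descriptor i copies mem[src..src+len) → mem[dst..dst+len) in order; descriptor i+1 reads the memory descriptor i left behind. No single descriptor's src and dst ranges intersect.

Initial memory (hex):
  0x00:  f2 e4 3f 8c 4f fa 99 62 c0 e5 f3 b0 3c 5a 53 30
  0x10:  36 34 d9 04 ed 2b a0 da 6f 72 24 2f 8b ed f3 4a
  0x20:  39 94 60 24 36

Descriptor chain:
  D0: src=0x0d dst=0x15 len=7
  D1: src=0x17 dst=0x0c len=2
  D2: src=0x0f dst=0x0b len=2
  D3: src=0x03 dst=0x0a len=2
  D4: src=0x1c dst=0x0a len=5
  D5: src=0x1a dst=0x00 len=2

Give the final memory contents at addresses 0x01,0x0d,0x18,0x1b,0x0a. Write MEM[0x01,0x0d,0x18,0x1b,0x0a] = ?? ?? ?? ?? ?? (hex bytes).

MEM[0x01,0x0d,0x18,0x1b,0x0a] = 04 4a 36 04 8b

#0 dst[0x15+7] := {0x5a,0x53,0x30,0x36,0x34,0xd9,0x04}
#1 dst[0x0c+2] := {0x30,0x36}
#2 dst[0x0b+2] := {0x30,0x36}
#3 dst[0x0a+2] := {0x8c,0x4f}
#4 dst[0x0a+5] := {0x8b,0xed,0xf3,0x4a,0x39}
#5 dst[0x00+2] := {0xd9,0x04}
query mem[0x01]=0x04, mem[0x0d]=0x4a, mem[0x18]=0x36, mem[0x1b]=0x04, mem[0x0a]=0x8b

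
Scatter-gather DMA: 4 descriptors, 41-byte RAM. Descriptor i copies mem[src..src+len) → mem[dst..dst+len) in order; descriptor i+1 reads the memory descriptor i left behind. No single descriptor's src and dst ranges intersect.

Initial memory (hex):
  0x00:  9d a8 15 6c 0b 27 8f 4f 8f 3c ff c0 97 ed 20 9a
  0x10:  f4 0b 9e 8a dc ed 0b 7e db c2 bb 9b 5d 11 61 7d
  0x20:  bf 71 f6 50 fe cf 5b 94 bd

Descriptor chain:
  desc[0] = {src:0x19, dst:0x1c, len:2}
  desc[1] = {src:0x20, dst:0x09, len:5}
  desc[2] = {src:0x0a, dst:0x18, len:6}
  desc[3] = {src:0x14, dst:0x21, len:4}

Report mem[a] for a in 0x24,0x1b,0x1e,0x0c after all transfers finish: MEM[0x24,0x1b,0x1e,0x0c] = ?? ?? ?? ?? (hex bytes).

D0: mem[0x1c..0x1d] <- [c2 bb]
D1: mem[0x09..0x0d] <- [bf 71 f6 50 fe]
D2: mem[0x18..0x1d] <- [71 f6 50 fe 20 9a]
D3: mem[0x21..0x24] <- [dc ed 0b 7e]
query mem[0x24]=0x7e, mem[0x1b]=0xfe, mem[0x1e]=0x61, mem[0x0c]=0x50

MEM[0x24,0x1b,0x1e,0x0c] = 7e fe 61 50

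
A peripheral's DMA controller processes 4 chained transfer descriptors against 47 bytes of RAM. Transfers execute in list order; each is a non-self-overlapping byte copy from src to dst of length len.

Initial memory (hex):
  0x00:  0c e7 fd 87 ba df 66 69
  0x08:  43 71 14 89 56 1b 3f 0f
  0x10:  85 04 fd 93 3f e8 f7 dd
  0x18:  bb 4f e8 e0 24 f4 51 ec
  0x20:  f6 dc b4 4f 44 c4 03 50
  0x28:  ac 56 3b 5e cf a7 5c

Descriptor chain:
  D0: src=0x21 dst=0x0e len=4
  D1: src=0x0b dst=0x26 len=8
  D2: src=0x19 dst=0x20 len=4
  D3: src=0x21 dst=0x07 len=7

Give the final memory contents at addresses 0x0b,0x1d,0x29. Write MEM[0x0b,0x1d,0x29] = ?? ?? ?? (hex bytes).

MEM[0x0b,0x1d,0x29] = c4 f4 dc

  after D0: wrote 4B at 0x0e = dcb44f44
  after D1: wrote 8B at 0x26 = 89561bdcb44f44fd
  after D2: wrote 4B at 0x20 = 4fe8e024
  after D3: wrote 7B at 0x07 = e8e02444c48956
query mem[0x0b]=0xc4, mem[0x1d]=0xf4, mem[0x29]=0xdc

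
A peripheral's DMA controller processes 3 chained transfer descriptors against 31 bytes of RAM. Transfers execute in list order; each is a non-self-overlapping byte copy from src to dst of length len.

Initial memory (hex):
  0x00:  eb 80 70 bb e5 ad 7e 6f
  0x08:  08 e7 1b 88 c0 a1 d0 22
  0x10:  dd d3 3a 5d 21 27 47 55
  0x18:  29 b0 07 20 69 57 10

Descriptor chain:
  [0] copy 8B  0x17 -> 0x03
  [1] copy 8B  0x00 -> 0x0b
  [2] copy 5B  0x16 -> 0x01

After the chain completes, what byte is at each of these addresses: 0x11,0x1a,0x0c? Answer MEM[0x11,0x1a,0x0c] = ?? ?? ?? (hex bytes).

MEM[0x11,0x1a,0x0c] = 07 07 80

[0] 0x17->0x03 len=8 : 55 29 b0 07 20 69 57 10
[1] 0x00->0x0b len=8 : eb 80 70 55 29 b0 07 20
[2] 0x16->0x01 len=5 : 47 55 29 b0 07
query mem[0x11]=0x07, mem[0x1a]=0x07, mem[0x0c]=0x80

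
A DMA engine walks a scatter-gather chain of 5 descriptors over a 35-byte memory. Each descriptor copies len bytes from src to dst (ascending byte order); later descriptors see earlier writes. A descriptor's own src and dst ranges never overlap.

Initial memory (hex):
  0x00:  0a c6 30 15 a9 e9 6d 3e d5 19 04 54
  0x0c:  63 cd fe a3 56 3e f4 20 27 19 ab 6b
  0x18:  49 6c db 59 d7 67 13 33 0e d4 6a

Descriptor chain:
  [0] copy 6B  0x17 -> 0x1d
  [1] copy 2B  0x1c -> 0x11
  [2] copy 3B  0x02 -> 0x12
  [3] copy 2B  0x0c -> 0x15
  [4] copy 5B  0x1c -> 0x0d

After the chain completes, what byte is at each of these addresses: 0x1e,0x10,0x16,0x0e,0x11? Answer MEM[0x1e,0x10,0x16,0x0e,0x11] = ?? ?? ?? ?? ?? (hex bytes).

MEM[0x1e,0x10,0x16,0x0e,0x11] = 49 6c cd 6b db

[0] 0x17->0x1d len=6 : 6b 49 6c db 59 d7
[1] 0x1c->0x11 len=2 : d7 6b
[2] 0x02->0x12 len=3 : 30 15 a9
[3] 0x0c->0x15 len=2 : 63 cd
[4] 0x1c->0x0d len=5 : d7 6b 49 6c db
query mem[0x1e]=0x49, mem[0x10]=0x6c, mem[0x16]=0xcd, mem[0x0e]=0x6b, mem[0x11]=0xdb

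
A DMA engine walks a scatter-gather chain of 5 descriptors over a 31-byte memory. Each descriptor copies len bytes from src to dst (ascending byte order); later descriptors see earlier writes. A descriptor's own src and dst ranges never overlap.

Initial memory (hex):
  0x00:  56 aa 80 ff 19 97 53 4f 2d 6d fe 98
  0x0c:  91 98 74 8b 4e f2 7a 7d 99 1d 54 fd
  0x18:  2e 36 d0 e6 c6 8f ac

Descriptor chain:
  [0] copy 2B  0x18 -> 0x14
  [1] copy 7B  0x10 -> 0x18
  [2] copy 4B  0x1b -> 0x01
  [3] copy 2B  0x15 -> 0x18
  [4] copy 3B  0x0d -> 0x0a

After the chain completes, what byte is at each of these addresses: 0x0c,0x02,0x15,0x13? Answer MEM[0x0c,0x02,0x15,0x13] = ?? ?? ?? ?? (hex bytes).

MEM[0x0c,0x02,0x15,0x13] = 8b 2e 36 7d

  after D0: wrote 2B at 0x14 = 2e36
  after D1: wrote 7B at 0x18 = 4ef27a7d2e3654
  after D2: wrote 4B at 0x01 = 7d2e3654
  after D3: wrote 2B at 0x18 = 3654
  after D4: wrote 3B at 0x0a = 98748b
query mem[0x0c]=0x8b, mem[0x02]=0x2e, mem[0x15]=0x36, mem[0x13]=0x7d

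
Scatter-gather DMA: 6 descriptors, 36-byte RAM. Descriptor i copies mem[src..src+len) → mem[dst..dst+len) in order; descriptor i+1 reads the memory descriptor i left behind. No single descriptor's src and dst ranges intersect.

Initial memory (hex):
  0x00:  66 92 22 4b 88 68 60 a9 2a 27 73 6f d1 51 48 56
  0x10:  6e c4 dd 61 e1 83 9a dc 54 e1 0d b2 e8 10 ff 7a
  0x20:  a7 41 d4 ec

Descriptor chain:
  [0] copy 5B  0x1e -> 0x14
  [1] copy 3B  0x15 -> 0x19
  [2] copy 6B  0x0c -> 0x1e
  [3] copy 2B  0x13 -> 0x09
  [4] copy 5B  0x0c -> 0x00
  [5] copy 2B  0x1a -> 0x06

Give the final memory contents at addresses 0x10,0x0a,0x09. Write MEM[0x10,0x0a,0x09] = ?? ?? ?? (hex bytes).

MEM[0x10,0x0a,0x09] = 6e ff 61

D0: mem[0x14..0x18] <- [ff 7a a7 41 d4]
D1: mem[0x19..0x1b] <- [7a a7 41]
D2: mem[0x1e..0x23] <- [d1 51 48 56 6e c4]
D3: mem[0x09..0x0a] <- [61 ff]
D4: mem[0x00..0x04] <- [d1 51 48 56 6e]
D5: mem[0x06..0x07] <- [a7 41]
query mem[0x10]=0x6e, mem[0x0a]=0xff, mem[0x09]=0x61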